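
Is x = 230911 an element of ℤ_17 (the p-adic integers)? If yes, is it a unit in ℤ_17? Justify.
x ∈ ℤ_17 but not a unit; v_17(x) = 3 > 0

ℤ_17 = {x ∈ ℚ_17 : v_17(x) ≥ 0} and ℤ_17^× = {x ∈ ℤ_17 : v_17(x) = 0}. Here v_17(230911) = v_17(num) − v_17(den) = 3; compare against these criteria.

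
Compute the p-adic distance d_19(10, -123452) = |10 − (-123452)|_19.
d_19(10, -123452) = 1/6859

Step 1 — x − y = 10 − (-123452) = 123462. Step 2 — v_19(123462) = 3 (factor: 123462 = (19^3 · 18); the sign does not affect v_p). Step 3 — |x − y|_19 = 19^{-3} = 1/6859.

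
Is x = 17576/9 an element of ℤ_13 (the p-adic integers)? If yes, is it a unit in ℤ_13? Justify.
x ∈ ℤ_13 but not a unit; v_13(x) = 3 > 0

ℤ_13 = {x ∈ ℚ_13 : v_13(x) ≥ 0} and ℤ_13^× = {x ∈ ℤ_13 : v_13(x) = 0}. Here v_13(17576/9) = v_13(num) − v_13(den) = 3; compare against these criteria.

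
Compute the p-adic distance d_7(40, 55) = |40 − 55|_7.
d_7(40, 55) = 1

Step 1 — x − y = 40 − 55 = -15. Step 2 — v_7(-15) = 0 (factor: -15 = −(7^0 · 15); the sign does not affect v_p). Step 3 — |x − y|_7 = 7^{0} = 1.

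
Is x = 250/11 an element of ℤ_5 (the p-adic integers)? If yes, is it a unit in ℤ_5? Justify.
x ∈ ℤ_5 but not a unit; v_5(x) = 3 > 0

ℤ_5 = {x ∈ ℚ_5 : v_5(x) ≥ 0} and ℤ_5^× = {x ∈ ℤ_5 : v_5(x) = 0}. Here v_5(250/11) = v_5(num) − v_5(den) = 3; compare against these criteria.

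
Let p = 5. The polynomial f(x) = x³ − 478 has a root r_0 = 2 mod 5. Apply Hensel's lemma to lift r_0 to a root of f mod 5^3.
r_2 = 12 (mod 125)

Hensel: r_{i+1} = r_i − f(r_i)/f′(r_i) mod 5^{i+2}, where f′(x) = 3x². Iterate:
  r_0 = 2 (mod 5)
  r_1 = 12 (mod 25)
  r_2 = 12 (mod 125)
Final: r = 12 with f(r) ≡ 0 mod 5^3.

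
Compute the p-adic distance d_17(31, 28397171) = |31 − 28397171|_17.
d_17(31, 28397171) = 1/1419857

Step 1 — x − y = 31 − 28397171 = -28397140. Step 2 — v_17(-28397140) = 5 (factor: -28397140 = −(17^5 · 20); the sign does not affect v_p). Step 3 — |x − y|_17 = 17^{-5} = 1/1419857.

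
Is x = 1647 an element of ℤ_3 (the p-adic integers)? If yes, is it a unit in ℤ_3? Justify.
x ∈ ℤ_3 but not a unit; v_3(x) = 3 > 0

ℤ_3 = {x ∈ ℚ_3 : v_3(x) ≥ 0} and ℤ_3^× = {x ∈ ℤ_3 : v_3(x) = 0}. Here v_3(1647) = v_3(num) − v_3(den) = 3; compare against these criteria.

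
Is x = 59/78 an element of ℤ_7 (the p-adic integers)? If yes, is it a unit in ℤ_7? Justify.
x ∈ ℤ_7^× (unit); v_7(x) = 0

ℤ_7 = {x ∈ ℚ_7 : v_7(x) ≥ 0} and ℤ_7^× = {x ∈ ℤ_7 : v_7(x) = 0}. Here v_7(59/78) = v_7(num) − v_7(den) = 0; compare against these criteria.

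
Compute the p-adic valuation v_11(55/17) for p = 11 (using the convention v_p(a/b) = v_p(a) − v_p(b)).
v_11(55/17) = 1

Factor powers of 11 from the numerator and denominator of the reduced fraction: 55 = 11^1 · 5 and 17 = 11^0 · 17. Apply v_p(a/b) = v_p(a) − v_p(b): v_11(55/17) = 1 − 0 = 1.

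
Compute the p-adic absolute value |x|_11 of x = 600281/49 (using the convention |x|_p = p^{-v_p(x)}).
|600281/49|_11 = 1/14641

Step 1 — compute v_11(x) by factoring powers of 11 out of the numerator and denominator: v_11(600281/49) = 4. Step 2 — apply |x|_p = p^{-v_p(x)} = 11^{-4} = 1/14641.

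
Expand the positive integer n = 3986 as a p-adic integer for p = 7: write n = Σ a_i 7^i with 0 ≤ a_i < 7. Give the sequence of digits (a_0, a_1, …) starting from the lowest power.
(a_0, a_1, …) = (3, 2, 4, 4, 1)

Repeated division by 7 gives the digits low-to-high: 3986 = 3 + 2·7^1 + 4·7^2 + 4·7^3 + 1·7^4. Digit sequence: (3, 2, 4, 4, 1).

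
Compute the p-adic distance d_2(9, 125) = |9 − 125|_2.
d_2(9, 125) = 1/4

Step 1 — x − y = 9 − 125 = -116. Step 2 — v_2(-116) = 2 (factor: -116 = −(2^2 · 29); the sign does not affect v_p). Step 3 — |x − y|_2 = 2^{-2} = 1/4.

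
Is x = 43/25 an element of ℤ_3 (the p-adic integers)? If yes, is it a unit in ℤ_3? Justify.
x ∈ ℤ_3^× (unit); v_3(x) = 0

ℤ_3 = {x ∈ ℚ_3 : v_3(x) ≥ 0} and ℤ_3^× = {x ∈ ℤ_3 : v_3(x) = 0}. Here v_3(43/25) = v_3(num) − v_3(den) = 0; compare against these criteria.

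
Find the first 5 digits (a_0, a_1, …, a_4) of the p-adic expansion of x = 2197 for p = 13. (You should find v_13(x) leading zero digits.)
(a_0, …, a_4) = (0, 0, 0, 1, 0)

v_13(2197) = 3, so a_0 = ... = a_2 = 0. Factor out: x = 13^3 · u with u = 1 a unit in ℤ_13. Expand u iteratively via a_{v+i} = u_i mod 13, u_{i+1} = (u_i − a_{v+i})/13:
  u_0 = 1;  a_3 = 1;  u_1 = (u_0 − 1)/13 = 0
  u_1 = 0;  a_4 = 0;  u_2 = (u_1 − 0)/13 = 0
Digits: (0, 0, 0, 1, 0).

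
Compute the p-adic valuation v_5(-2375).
v_5(-2375) = 3

v_5(n) is the largest exponent k such that 5^k divides n. Factor out: -2375 = -5^3 · 19. (Sign doesn't affect v_p.) So v_5(-2375) = 3.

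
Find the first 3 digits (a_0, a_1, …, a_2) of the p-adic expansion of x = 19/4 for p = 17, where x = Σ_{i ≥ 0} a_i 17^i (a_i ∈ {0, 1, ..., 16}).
(a_0, …, a_2) = (9, 4, 4)

v_17(19/4) = 0 (numerator and denominator both coprime to 17), so x ∈ ℤ_17^×. Compute digits iteratively via a_i = x_i mod 17, x_{i+1} = (x_i − a_i)/17, with x_0 = x:
  x_0 = 19/4;  a_0 = 9;  x_1 = (x_0 − 9)/17 = -1/4
  x_1 = -1/4;  a_1 = 4;  x_2 = (x_1 − 4)/17 = -1/4
  x_2 = -1/4;  a_2 = 4;  x_3 = (x_2 − 4)/17 = -1/4
Digits: (9, 4, 4).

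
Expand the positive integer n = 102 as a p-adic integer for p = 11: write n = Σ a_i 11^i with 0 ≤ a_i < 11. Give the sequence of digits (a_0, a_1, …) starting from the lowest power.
(a_0, a_1, …) = (3, 9)

Repeated division by 11 gives the digits low-to-high: 102 = 3 + 9·11^1. Digit sequence: (3, 9).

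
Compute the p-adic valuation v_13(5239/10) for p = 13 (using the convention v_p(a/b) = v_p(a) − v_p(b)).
v_13(5239/10) = 2

Factor powers of 13 from the numerator and denominator of the reduced fraction: 5239 = 13^2 · 31 and 10 = 13^0 · 10. Apply v_p(a/b) = v_p(a) − v_p(b): v_13(5239/10) = 2 − 0 = 2.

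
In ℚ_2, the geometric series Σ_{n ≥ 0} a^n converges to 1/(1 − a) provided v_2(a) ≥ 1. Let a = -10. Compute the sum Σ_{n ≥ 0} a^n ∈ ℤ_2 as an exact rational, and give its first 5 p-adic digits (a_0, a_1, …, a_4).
Σ a^n = 1/(1 − a) = 1/11;  first 5 digits = (1, 1, 0, 0, 0)

v_2(a) = 1 ≥ 1, so the series converges in ℤ_2 to 1/(1 − a) = 1/(1 − (-10)) = 1/11. Expand this rational in ℤ_2: compute digits iteratively via d_i = x_i mod 2, x_{i+1} = (x_i − d_i)/2. The first 5 digits are (1, 1, 0, 0, 0).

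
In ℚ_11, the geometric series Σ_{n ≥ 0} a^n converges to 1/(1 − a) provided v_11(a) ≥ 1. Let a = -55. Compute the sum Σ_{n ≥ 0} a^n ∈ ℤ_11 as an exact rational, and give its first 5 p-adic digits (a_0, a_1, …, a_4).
Σ a^n = 1/(1 − a) = 1/56;  first 5 digits = (1, 6, 2, 9, 8)

v_11(a) = 1 ≥ 1, so the series converges in ℤ_11 to 1/(1 − a) = 1/(1 − (-55)) = 1/56. Expand this rational in ℤ_11: compute digits iteratively via d_i = x_i mod 11, x_{i+1} = (x_i − d_i)/11. The first 5 digits are (1, 6, 2, 9, 8).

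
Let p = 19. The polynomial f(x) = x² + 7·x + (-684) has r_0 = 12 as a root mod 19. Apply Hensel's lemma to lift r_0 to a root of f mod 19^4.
r_3 = 71889 (mod 130321)

Hensel: r_{i+1} = r_i − f(r_i)·(f′(r_i))^{-1} mod 19^{i+2}, f′(x) = 2x + 7. Iterate:
  r_0 = 12 (mod 19)
  r_1 = 50 (mod 361)
  r_2 = 3299 (mod 6859)
  r_3 = 71889 (mod 130321)
Final: r = 71889 satisfies f(r) ≡ 0 mod 19^4.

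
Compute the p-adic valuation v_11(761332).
v_11(761332) = 4

v_11(n) is the largest exponent k such that 11^k divides n. Factor out: 761332 = 11^4 · 52. (Sign doesn't affect v_p.) So v_11(761332) = 4.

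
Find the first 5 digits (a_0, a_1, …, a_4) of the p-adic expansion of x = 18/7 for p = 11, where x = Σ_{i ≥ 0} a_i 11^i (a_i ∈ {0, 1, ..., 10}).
(a_0, …, a_4) = (1, 8, 4, 9, 7)

v_11(18/7) = 0 (numerator and denominator both coprime to 11), so x ∈ ℤ_11^×. Compute digits iteratively via a_i = x_i mod 11, x_{i+1} = (x_i − a_i)/11, with x_0 = x:
  x_0 = 18/7;  a_0 = 1;  x_1 = (x_0 − 1)/11 = 1/7
  x_1 = 1/7;  a_1 = 8;  x_2 = (x_1 − 8)/11 = -5/7
  x_2 = -5/7;  a_2 = 4;  x_3 = (x_2 − 4)/11 = -3/7
  x_3 = -3/7;  a_3 = 9;  x_4 = (x_3 − 9)/11 = -6/7
  x_4 = -6/7;  a_4 = 7;  x_5 = (x_4 − 7)/11 = -5/7
Digits: (1, 8, 4, 9, 7).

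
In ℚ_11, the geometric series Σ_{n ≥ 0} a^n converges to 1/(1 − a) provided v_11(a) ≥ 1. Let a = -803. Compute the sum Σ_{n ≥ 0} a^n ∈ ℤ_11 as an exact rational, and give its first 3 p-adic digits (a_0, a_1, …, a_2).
Σ a^n = 1/(1 − a) = 1/804;  first 3 digits = (1, 4, 9)

v_11(a) = 1 ≥ 1, so the series converges in ℤ_11 to 1/(1 − a) = 1/(1 − (-803)) = 1/804. Expand this rational in ℤ_11: compute digits iteratively via d_i = x_i mod 11, x_{i+1} = (x_i − d_i)/11. The first 3 digits are (1, 4, 9).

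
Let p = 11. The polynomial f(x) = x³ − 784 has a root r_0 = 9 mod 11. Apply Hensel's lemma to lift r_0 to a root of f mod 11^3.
r_2 = 911 (mod 1331)

Hensel: r_{i+1} = r_i − f(r_i)/f′(r_i) mod 11^{i+2}, where f′(x) = 3x². Iterate:
  r_0 = 9 (mod 11)
  r_1 = 64 (mod 121)
  r_2 = 911 (mod 1331)
Final: r = 911 with f(r) ≡ 0 mod 11^3.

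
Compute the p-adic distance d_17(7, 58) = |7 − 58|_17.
d_17(7, 58) = 1/17

Step 1 — x − y = 7 − 58 = -51. Step 2 — v_17(-51) = 1 (factor: -51 = −(17^1 · 3); the sign does not affect v_p). Step 3 — |x − y|_17 = 17^{-1} = 1/17.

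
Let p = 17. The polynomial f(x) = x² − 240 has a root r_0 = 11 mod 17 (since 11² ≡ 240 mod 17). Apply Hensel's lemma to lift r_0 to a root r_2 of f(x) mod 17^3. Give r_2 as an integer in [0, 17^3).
r_2 = 2867 (mod 4913)

Hensel's recurrence: r_{i+1} = r_i − f(r_i)·(f′(r_i))^{-1} mod 17^{i+2}, with f′(x) = 2x. Iterate:
  r_0 = 11 (mod 17)
  r_1 = 266 (mod 289)
  r_2 = 2867 (mod 4913)
Final: r_2 = 2867, and one checks f(r_2) ≡ 0 mod 17^3.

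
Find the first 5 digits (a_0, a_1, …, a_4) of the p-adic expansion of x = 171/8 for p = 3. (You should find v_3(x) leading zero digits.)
(a_0, …, a_4) = (0, 0, 2, 2, 2)

v_3(171/8) = 2, so a_0 = ... = a_1 = 0. Factor out: x = 3^2 · u with u = 19/8 a unit in ℤ_3. Expand u iteratively via a_{v+i} = u_i mod 3, u_{i+1} = (u_i − a_{v+i})/3:
  u_0 = 19/8;  a_2 = 2;  u_1 = (u_0 − 2)/3 = 1/8
  u_1 = 1/8;  a_3 = 2;  u_2 = (u_1 − 2)/3 = -5/8
  u_2 = -5/8;  a_4 = 2;  u_3 = (u_2 − 2)/3 = -7/8
Digits: (0, 0, 2, 2, 2).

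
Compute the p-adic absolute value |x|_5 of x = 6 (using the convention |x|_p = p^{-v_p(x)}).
|6|_5 = 1

Step 1 — compute v_5(x) by factoring powers of 5 out of the numerator and denominator: v_5(6) = 0. Step 2 — apply |x|_p = p^{-v_p(x)} = 5^{0} = 1.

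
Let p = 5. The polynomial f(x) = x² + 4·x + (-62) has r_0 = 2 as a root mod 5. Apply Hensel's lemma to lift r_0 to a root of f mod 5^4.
r_3 = 477 (mod 625)

Hensel: r_{i+1} = r_i − f(r_i)·(f′(r_i))^{-1} mod 5^{i+2}, f′(x) = 2x + 4. Iterate:
  r_0 = 2 (mod 5)
  r_1 = 2 (mod 25)
  r_2 = 102 (mod 125)
  r_3 = 477 (mod 625)
Final: r = 477 satisfies f(r) ≡ 0 mod 5^4.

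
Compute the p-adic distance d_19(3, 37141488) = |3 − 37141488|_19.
d_19(3, 37141488) = 1/2476099

Step 1 — x − y = 3 − 37141488 = -37141485. Step 2 — v_19(-37141485) = 5 (factor: -37141485 = −(19^5 · 15); the sign does not affect v_p). Step 3 — |x − y|_19 = 19^{-5} = 1/2476099.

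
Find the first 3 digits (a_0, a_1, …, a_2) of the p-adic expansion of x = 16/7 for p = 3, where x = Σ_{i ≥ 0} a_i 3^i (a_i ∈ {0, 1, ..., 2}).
(a_0, …, a_2) = (1, 0, 1)

v_3(16/7) = 0 (numerator and denominator both coprime to 3), so x ∈ ℤ_3^×. Compute digits iteratively via a_i = x_i mod 3, x_{i+1} = (x_i − a_i)/3, with x_0 = x:
  x_0 = 16/7;  a_0 = 1;  x_1 = (x_0 − 1)/3 = 3/7
  x_1 = 3/7;  a_1 = 0;  x_2 = (x_1 − 0)/3 = 1/7
  x_2 = 1/7;  a_2 = 1;  x_3 = (x_2 − 1)/3 = -2/7
Digits: (1, 0, 1).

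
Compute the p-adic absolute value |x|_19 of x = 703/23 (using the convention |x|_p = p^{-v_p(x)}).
|703/23|_19 = 1/19

Step 1 — compute v_19(x) by factoring powers of 19 out of the numerator and denominator: v_19(703/23) = 1. Step 2 — apply |x|_p = p^{-v_p(x)} = 19^{-1} = 1/19.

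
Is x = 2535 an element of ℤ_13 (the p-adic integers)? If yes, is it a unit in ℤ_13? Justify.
x ∈ ℤ_13 but not a unit; v_13(x) = 2 > 0

ℤ_13 = {x ∈ ℚ_13 : v_13(x) ≥ 0} and ℤ_13^× = {x ∈ ℤ_13 : v_13(x) = 0}. Here v_13(2535) = v_13(num) − v_13(den) = 2; compare against these criteria.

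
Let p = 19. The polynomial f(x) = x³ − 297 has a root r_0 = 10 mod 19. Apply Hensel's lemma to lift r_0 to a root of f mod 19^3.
r_2 = 637 (mod 6859)

Hensel: r_{i+1} = r_i − f(r_i)/f′(r_i) mod 19^{i+2}, where f′(x) = 3x². Iterate:
  r_0 = 10 (mod 19)
  r_1 = 276 (mod 361)
  r_2 = 637 (mod 6859)
Final: r = 637 with f(r) ≡ 0 mod 19^3.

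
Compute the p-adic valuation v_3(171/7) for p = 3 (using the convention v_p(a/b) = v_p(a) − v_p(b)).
v_3(171/7) = 2

Factor powers of 3 from the numerator and denominator of the reduced fraction: 171 = 3^2 · 19 and 7 = 3^0 · 7. Apply v_p(a/b) = v_p(a) − v_p(b): v_3(171/7) = 2 − 0 = 2.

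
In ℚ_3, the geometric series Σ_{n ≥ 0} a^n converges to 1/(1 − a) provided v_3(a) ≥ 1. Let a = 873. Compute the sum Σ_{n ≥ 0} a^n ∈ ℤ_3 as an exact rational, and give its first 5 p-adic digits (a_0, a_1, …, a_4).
Σ a^n = 1/(1 − a) = -1/872;  first 5 digits = (1, 0, 1, 2, 2)

v_3(a) = 2 ≥ 1, so the series converges in ℤ_3 to 1/(1 − a) = 1/(1 − 873) = -1/872. Expand this rational in ℤ_3: compute digits iteratively via d_i = x_i mod 3, x_{i+1} = (x_i − d_i)/3. The first 5 digits are (1, 0, 1, 2, 2).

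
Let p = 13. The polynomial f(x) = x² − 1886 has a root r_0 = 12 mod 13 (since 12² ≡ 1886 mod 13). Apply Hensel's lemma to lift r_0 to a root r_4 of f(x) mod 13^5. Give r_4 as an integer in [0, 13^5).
r_4 = 38687 (mod 371293)

Hensel's recurrence: r_{i+1} = r_i − f(r_i)·(f′(r_i))^{-1} mod 13^{i+2}, with f′(x) = 2x. Iterate:
  r_0 = 12 (mod 13)
  r_1 = 155 (mod 169)
  r_2 = 1338 (mod 2197)
  r_3 = 10126 (mod 28561)
  r_4 = 38687 (mod 371293)
Final: r_4 = 38687, and one checks f(r_4) ≡ 0 mod 13^5.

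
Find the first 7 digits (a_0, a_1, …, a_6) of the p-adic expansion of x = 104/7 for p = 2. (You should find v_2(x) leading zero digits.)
(a_0, …, a_6) = (0, 0, 0, 1, 1, 0, 1)

v_2(104/7) = 3, so a_0 = ... = a_2 = 0. Factor out: x = 2^3 · u with u = 13/7 a unit in ℤ_2. Expand u iteratively via a_{v+i} = u_i mod 2, u_{i+1} = (u_i − a_{v+i})/2:
  u_0 = 13/7;  a_3 = 1;  u_1 = (u_0 − 1)/2 = 3/7
  u_1 = 3/7;  a_4 = 1;  u_2 = (u_1 − 1)/2 = -2/7
  u_2 = -2/7;  a_5 = 0;  u_3 = (u_2 − 0)/2 = -1/7
  u_3 = -1/7;  a_6 = 1;  u_4 = (u_3 − 1)/2 = -4/7
Digits: (0, 0, 0, 1, 1, 0, 1).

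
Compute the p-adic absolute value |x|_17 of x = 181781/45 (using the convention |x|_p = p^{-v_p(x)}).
|181781/45|_17 = 1/4913

Step 1 — compute v_17(x) by factoring powers of 17 out of the numerator and denominator: v_17(181781/45) = 3. Step 2 — apply |x|_p = p^{-v_p(x)} = 17^{-3} = 1/4913.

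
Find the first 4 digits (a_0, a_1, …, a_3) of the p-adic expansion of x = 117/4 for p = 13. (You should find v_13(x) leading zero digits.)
(a_0, …, a_3) = (0, 12, 9, 9)

v_13(117/4) = 1, so a_0 = ... = a_0 = 0. Factor out: x = 13^1 · u with u = 9/4 a unit in ℤ_13. Expand u iteratively via a_{v+i} = u_i mod 13, u_{i+1} = (u_i − a_{v+i})/13:
  u_0 = 9/4;  a_1 = 12;  u_1 = (u_0 − 12)/13 = -3/4
  u_1 = -3/4;  a_2 = 9;  u_2 = (u_1 − 9)/13 = -3/4
  u_2 = -3/4;  a_3 = 9;  u_3 = (u_2 − 9)/13 = -3/4
Digits: (0, 12, 9, 9).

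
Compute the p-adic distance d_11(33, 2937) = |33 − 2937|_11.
d_11(33, 2937) = 1/121

Step 1 — x − y = 33 − 2937 = -2904. Step 2 — v_11(-2904) = 2 (factor: -2904 = −(11^2 · 24); the sign does not affect v_p). Step 3 — |x − y|_11 = 11^{-2} = 1/121.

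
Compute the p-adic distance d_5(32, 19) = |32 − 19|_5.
d_5(32, 19) = 1

Step 1 — x − y = 32 − 19 = 13. Step 2 — v_5(13) = 0 (factor: 13 = (5^0 · 13); the sign does not affect v_p). Step 3 — |x − y|_5 = 5^{0} = 1.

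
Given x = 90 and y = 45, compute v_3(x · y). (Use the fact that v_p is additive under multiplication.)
v_3(4050) = 4

v_p(x) = 2 (factor: 90 = 3^2 · 10); v_p(y) = 2 (factor: 45 = 3^2 · 5). Additivity: v_p(xy) = v_p(x) + v_p(y) = 2 + 2 = 4. (Direct check: xy = 4050 = 3^4 · (50).)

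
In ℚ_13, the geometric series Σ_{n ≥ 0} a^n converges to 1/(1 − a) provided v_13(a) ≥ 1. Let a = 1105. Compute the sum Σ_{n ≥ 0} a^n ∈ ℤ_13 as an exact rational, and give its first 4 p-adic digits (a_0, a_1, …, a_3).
Σ a^n = 1/(1 − a) = -1/1104;  first 4 digits = (1, 7, 3, 2)

v_13(a) = 1 ≥ 1, so the series converges in ℤ_13 to 1/(1 − a) = 1/(1 − 1105) = -1/1104. Expand this rational in ℤ_13: compute digits iteratively via d_i = x_i mod 13, x_{i+1} = (x_i − d_i)/13. The first 4 digits are (1, 7, 3, 2).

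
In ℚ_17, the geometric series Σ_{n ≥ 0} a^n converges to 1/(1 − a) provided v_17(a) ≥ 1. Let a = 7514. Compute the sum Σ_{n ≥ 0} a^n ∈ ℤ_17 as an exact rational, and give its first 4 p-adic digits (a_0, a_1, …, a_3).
Σ a^n = 1/(1 − a) = -1/7513;  first 4 digits = (1, 0, 9, 1)

v_17(a) = 2 ≥ 1, so the series converges in ℤ_17 to 1/(1 − a) = 1/(1 − 7514) = -1/7513. Expand this rational in ℤ_17: compute digits iteratively via d_i = x_i mod 17, x_{i+1} = (x_i − d_i)/17. The first 4 digits are (1, 0, 9, 1).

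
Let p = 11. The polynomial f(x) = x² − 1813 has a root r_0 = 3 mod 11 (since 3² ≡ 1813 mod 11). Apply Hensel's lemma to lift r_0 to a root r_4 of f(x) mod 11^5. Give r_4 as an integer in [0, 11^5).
r_4 = 94724 (mod 161051)

Hensel's recurrence: r_{i+1} = r_i − f(r_i)·(f′(r_i))^{-1} mod 11^{i+2}, with f′(x) = 2x. Iterate:
  r_0 = 3 (mod 11)
  r_1 = 102 (mod 121)
  r_2 = 223 (mod 1331)
  r_3 = 6878 (mod 14641)
  r_4 = 94724 (mod 161051)
Final: r_4 = 94724, and one checks f(r_4) ≡ 0 mod 11^5.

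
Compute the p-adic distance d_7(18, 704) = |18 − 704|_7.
d_7(18, 704) = 1/343

Step 1 — x − y = 18 − 704 = -686. Step 2 — v_7(-686) = 3 (factor: -686 = −(7^3 · 2); the sign does not affect v_p). Step 3 — |x − y|_7 = 7^{-3} = 1/343.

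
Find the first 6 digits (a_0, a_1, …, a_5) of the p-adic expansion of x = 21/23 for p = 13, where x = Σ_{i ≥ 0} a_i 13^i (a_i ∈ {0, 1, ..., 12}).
(a_0, …, a_5) = (6, 3, 2, 10, 6, 4)

v_13(21/23) = 0 (numerator and denominator both coprime to 13), so x ∈ ℤ_13^×. Compute digits iteratively via a_i = x_i mod 13, x_{i+1} = (x_i − a_i)/13, with x_0 = x:
  x_0 = 21/23;  a_0 = 6;  x_1 = (x_0 − 6)/13 = -9/23
  x_1 = -9/23;  a_1 = 3;  x_2 = (x_1 − 3)/13 = -6/23
  x_2 = -6/23;  a_2 = 2;  x_3 = (x_2 − 2)/13 = -4/23
  x_3 = -4/23;  a_3 = 10;  x_4 = (x_3 − 10)/13 = -18/23
  x_4 = -18/23;  a_4 = 6;  x_5 = (x_4 − 6)/13 = -12/23
  x_5 = -12/23;  a_5 = 4;  x_6 = (x_5 − 4)/13 = -8/23
Digits: (6, 3, 2, 10, 6, 4).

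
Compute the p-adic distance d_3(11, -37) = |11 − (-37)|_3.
d_3(11, -37) = 1/3

Step 1 — x − y = 11 − (-37) = 48. Step 2 — v_3(48) = 1 (factor: 48 = (3^1 · 16); the sign does not affect v_p). Step 3 — |x − y|_3 = 3^{-1} = 1/3.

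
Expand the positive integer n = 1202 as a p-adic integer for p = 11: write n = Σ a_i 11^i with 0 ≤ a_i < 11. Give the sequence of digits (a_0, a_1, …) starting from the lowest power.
(a_0, a_1, …) = (3, 10, 9)

Repeated division by 11 gives the digits low-to-high: 1202 = 3 + 10·11^1 + 9·11^2. Digit sequence: (3, 10, 9).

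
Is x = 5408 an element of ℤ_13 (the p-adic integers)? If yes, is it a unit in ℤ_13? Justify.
x ∈ ℤ_13 but not a unit; v_13(x) = 2 > 0

ℤ_13 = {x ∈ ℚ_13 : v_13(x) ≥ 0} and ℤ_13^× = {x ∈ ℤ_13 : v_13(x) = 0}. Here v_13(5408) = v_13(num) − v_13(den) = 2; compare against these criteria.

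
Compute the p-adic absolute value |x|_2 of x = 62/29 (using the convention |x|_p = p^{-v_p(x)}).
|62/29|_2 = 1/2

Step 1 — compute v_2(x) by factoring powers of 2 out of the numerator and denominator: v_2(62/29) = 1. Step 2 — apply |x|_p = p^{-v_p(x)} = 2^{-1} = 1/2.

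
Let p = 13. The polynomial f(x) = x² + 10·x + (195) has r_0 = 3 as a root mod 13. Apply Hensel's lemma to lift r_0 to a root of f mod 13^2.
r_1 = 94 (mod 169)

Hensel: r_{i+1} = r_i − f(r_i)·(f′(r_i))^{-1} mod 13^{i+2}, f′(x) = 2x + 10. Iterate:
  r_0 = 3 (mod 13)
  r_1 = 94 (mod 169)
Final: r = 94 satisfies f(r) ≡ 0 mod 13^2.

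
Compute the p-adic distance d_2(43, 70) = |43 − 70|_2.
d_2(43, 70) = 1

Step 1 — x − y = 43 − 70 = -27. Step 2 — v_2(-27) = 0 (factor: -27 = −(2^0 · 27); the sign does not affect v_p). Step 3 — |x − y|_2 = 2^{0} = 1.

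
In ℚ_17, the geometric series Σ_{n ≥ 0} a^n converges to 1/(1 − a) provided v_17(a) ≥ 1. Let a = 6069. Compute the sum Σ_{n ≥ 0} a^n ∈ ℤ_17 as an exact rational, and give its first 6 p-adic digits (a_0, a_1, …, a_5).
Σ a^n = 1/(1 − a) = -1/6068;  first 6 digits = (1, 0, 4, 1, 16, 8)

v_17(a) = 2 ≥ 1, so the series converges in ℤ_17 to 1/(1 − a) = 1/(1 − 6069) = -1/6068. Expand this rational in ℤ_17: compute digits iteratively via d_i = x_i mod 17, x_{i+1} = (x_i − d_i)/17. The first 6 digits are (1, 0, 4, 1, 16, 8).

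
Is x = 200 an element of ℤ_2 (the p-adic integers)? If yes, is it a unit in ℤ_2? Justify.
x ∈ ℤ_2 but not a unit; v_2(x) = 3 > 0

ℤ_2 = {x ∈ ℚ_2 : v_2(x) ≥ 0} and ℤ_2^× = {x ∈ ℤ_2 : v_2(x) = 0}. Here v_2(200) = v_2(num) − v_2(den) = 3; compare against these criteria.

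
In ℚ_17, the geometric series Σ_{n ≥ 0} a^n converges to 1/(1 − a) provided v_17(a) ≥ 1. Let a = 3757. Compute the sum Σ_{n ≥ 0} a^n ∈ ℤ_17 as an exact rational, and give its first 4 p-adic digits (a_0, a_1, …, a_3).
Σ a^n = 1/(1 − a) = -1/3756;  first 4 digits = (1, 0, 13, 0)

v_17(a) = 2 ≥ 1, so the series converges in ℤ_17 to 1/(1 − a) = 1/(1 − 3757) = -1/3756. Expand this rational in ℤ_17: compute digits iteratively via d_i = x_i mod 17, x_{i+1} = (x_i − d_i)/17. The first 4 digits are (1, 0, 13, 0).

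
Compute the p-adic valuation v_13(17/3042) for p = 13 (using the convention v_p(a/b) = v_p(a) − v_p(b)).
v_13(17/3042) = -2

Factor powers of 13 from the numerator and denominator of the reduced fraction: 17 = 13^0 · 17 and 3042 = 13^2 · 18. Apply v_p(a/b) = v_p(a) − v_p(b): v_13(17/3042) = 0 − 2 = -2.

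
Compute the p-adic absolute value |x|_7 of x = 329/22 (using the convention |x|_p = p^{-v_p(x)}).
|329/22|_7 = 1/7

Step 1 — compute v_7(x) by factoring powers of 7 out of the numerator and denominator: v_7(329/22) = 1. Step 2 — apply |x|_p = p^{-v_p(x)} = 7^{-1} = 1/7.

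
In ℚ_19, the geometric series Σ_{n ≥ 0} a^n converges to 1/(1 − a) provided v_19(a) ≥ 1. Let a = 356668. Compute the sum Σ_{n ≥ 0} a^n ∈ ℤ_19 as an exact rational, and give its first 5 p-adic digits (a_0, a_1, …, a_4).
Σ a^n = 1/(1 − a) = -1/356667;  first 5 digits = (1, 0, 0, 14, 2)

v_19(a) = 3 ≥ 1, so the series converges in ℤ_19 to 1/(1 − a) = 1/(1 − 356668) = -1/356667. Expand this rational in ℤ_19: compute digits iteratively via d_i = x_i mod 19, x_{i+1} = (x_i − d_i)/19. The first 5 digits are (1, 0, 0, 14, 2).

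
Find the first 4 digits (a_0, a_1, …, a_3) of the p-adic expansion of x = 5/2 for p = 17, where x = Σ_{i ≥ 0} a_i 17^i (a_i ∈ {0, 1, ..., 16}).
(a_0, …, a_3) = (11, 8, 8, 8)

v_17(5/2) = 0 (numerator and denominator both coprime to 17), so x ∈ ℤ_17^×. Compute digits iteratively via a_i = x_i mod 17, x_{i+1} = (x_i − a_i)/17, with x_0 = x:
  x_0 = 5/2;  a_0 = 11;  x_1 = (x_0 − 11)/17 = -1/2
  x_1 = -1/2;  a_1 = 8;  x_2 = (x_1 − 8)/17 = -1/2
  x_2 = -1/2;  a_2 = 8;  x_3 = (x_2 − 8)/17 = -1/2
  x_3 = -1/2;  a_3 = 8;  x_4 = (x_3 − 8)/17 = -1/2
Digits: (11, 8, 8, 8).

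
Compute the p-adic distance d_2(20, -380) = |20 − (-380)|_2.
d_2(20, -380) = 1/16

Step 1 — x − y = 20 − (-380) = 400. Step 2 — v_2(400) = 4 (factor: 400 = (2^4 · 25); the sign does not affect v_p). Step 3 — |x − y|_2 = 2^{-4} = 1/16.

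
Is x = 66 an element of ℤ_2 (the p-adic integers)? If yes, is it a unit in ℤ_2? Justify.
x ∈ ℤ_2 but not a unit; v_2(x) = 1 > 0

ℤ_2 = {x ∈ ℚ_2 : v_2(x) ≥ 0} and ℤ_2^× = {x ∈ ℤ_2 : v_2(x) = 0}. Here v_2(66) = v_2(num) − v_2(den) = 1; compare against these criteria.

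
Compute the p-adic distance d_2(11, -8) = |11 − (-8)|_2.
d_2(11, -8) = 1

Step 1 — x − y = 11 − (-8) = 19. Step 2 — v_2(19) = 0 (factor: 19 = (2^0 · 19); the sign does not affect v_p). Step 3 — |x − y|_2 = 2^{0} = 1.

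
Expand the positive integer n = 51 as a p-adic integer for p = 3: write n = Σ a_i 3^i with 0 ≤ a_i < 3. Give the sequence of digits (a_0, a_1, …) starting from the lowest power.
(a_0, a_1, …) = (0, 2, 2, 1)

Repeated division by 3 gives the digits low-to-high: 51 = 2·3^1 + 2·3^2 + 1·3^3. Digit sequence: (0, 2, 2, 1).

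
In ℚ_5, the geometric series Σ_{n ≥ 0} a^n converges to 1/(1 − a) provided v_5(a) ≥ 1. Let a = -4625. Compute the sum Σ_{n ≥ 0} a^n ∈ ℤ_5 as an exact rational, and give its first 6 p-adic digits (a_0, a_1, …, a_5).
Σ a^n = 1/(1 − a) = 1/4626;  first 6 digits = (1, 0, 0, 3, 2, 3)

v_5(a) = 3 ≥ 1, so the series converges in ℤ_5 to 1/(1 − a) = 1/(1 − (-4625)) = 1/4626. Expand this rational in ℤ_5: compute digits iteratively via d_i = x_i mod 5, x_{i+1} = (x_i − d_i)/5. The first 6 digits are (1, 0, 0, 3, 2, 3).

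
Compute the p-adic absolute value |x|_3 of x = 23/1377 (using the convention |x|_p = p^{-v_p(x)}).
|23/1377|_3 = 81

Step 1 — compute v_3(x) by factoring powers of 3 out of the numerator and denominator: v_3(23/1377) = -4. Step 2 — apply |x|_p = p^{-v_p(x)} = 3^{4} = 81.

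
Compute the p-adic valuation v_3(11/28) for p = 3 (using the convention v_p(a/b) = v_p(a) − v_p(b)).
v_3(11/28) = 0

Factor powers of 3 from the numerator and denominator of the reduced fraction: 11 = 3^0 · 11 and 28 = 3^0 · 28. Apply v_p(a/b) = v_p(a) − v_p(b): v_3(11/28) = 0 − 0 = 0.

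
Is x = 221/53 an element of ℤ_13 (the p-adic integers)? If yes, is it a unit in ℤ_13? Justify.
x ∈ ℤ_13 but not a unit; v_13(x) = 1 > 0

ℤ_13 = {x ∈ ℚ_13 : v_13(x) ≥ 0} and ℤ_13^× = {x ∈ ℤ_13 : v_13(x) = 0}. Here v_13(221/53) = v_13(num) − v_13(den) = 1; compare against these criteria.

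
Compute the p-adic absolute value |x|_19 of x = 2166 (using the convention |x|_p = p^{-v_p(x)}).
|2166|_19 = 1/361

Step 1 — compute v_19(x) by factoring powers of 19 out of the numerator and denominator: v_19(2166) = 2. Step 2 — apply |x|_p = p^{-v_p(x)} = 19^{-2} = 1/361.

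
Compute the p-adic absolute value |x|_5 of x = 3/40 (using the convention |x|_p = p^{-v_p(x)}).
|3/40|_5 = 5

Step 1 — compute v_5(x) by factoring powers of 5 out of the numerator and denominator: v_5(3/40) = -1. Step 2 — apply |x|_p = p^{-v_p(x)} = 5^{1} = 5.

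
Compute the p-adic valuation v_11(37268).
v_11(37268) = 3

v_11(n) is the largest exponent k such that 11^k divides n. Factor out: 37268 = 11^3 · 28. (Sign doesn't affect v_p.) So v_11(37268) = 3.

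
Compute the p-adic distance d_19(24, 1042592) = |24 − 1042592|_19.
d_19(24, 1042592) = 1/130321

Step 1 — x − y = 24 − 1042592 = -1042568. Step 2 — v_19(-1042568) = 4 (factor: -1042568 = −(19^4 · 8); the sign does not affect v_p). Step 3 — |x − y|_19 = 19^{-4} = 1/130321.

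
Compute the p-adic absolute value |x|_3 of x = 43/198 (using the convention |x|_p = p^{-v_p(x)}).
|43/198|_3 = 9

Step 1 — compute v_3(x) by factoring powers of 3 out of the numerator and denominator: v_3(43/198) = -2. Step 2 — apply |x|_p = p^{-v_p(x)} = 3^{2} = 9.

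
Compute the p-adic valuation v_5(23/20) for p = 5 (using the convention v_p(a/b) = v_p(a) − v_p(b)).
v_5(23/20) = -1

Factor powers of 5 from the numerator and denominator of the reduced fraction: 23 = 5^0 · 23 and 20 = 5^1 · 4. Apply v_p(a/b) = v_p(a) − v_p(b): v_5(23/20) = 0 − 1 = -1.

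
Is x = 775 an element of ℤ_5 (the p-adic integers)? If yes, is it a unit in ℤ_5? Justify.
x ∈ ℤ_5 but not a unit; v_5(x) = 2 > 0

ℤ_5 = {x ∈ ℚ_5 : v_5(x) ≥ 0} and ℤ_5^× = {x ∈ ℤ_5 : v_5(x) = 0}. Here v_5(775) = v_5(num) − v_5(den) = 2; compare against these criteria.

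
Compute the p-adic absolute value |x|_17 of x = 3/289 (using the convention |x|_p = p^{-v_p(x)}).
|3/289|_17 = 289

Step 1 — compute v_17(x) by factoring powers of 17 out of the numerator and denominator: v_17(3/289) = -2. Step 2 — apply |x|_p = p^{-v_p(x)} = 17^{2} = 289.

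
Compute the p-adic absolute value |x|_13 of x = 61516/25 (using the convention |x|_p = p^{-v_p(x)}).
|61516/25|_13 = 1/2197

Step 1 — compute v_13(x) by factoring powers of 13 out of the numerator and denominator: v_13(61516/25) = 3. Step 2 — apply |x|_p = p^{-v_p(x)} = 13^{-3} = 1/2197.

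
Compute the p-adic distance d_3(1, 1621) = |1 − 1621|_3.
d_3(1, 1621) = 1/81

Step 1 — x − y = 1 − 1621 = -1620. Step 2 — v_3(-1620) = 4 (factor: -1620 = −(3^4 · 20); the sign does not affect v_p). Step 3 — |x − y|_3 = 3^{-4} = 1/81.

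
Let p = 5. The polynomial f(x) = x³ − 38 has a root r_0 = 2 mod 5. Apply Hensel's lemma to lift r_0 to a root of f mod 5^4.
r_3 = 392 (mod 625)

Hensel: r_{i+1} = r_i − f(r_i)/f′(r_i) mod 5^{i+2}, where f′(x) = 3x². Iterate:
  r_0 = 2 (mod 5)
  r_1 = 17 (mod 25)
  r_2 = 17 (mod 125)
  r_3 = 392 (mod 625)
Final: r = 392 with f(r) ≡ 0 mod 5^4.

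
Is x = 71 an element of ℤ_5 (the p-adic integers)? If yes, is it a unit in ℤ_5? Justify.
x ∈ ℤ_5^× (unit); v_5(x) = 0

ℤ_5 = {x ∈ ℚ_5 : v_5(x) ≥ 0} and ℤ_5^× = {x ∈ ℤ_5 : v_5(x) = 0}. Here v_5(71) = v_5(num) − v_5(den) = 0; compare against these criteria.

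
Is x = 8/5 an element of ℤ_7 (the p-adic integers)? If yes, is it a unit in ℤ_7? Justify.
x ∈ ℤ_7^× (unit); v_7(x) = 0

ℤ_7 = {x ∈ ℚ_7 : v_7(x) ≥ 0} and ℤ_7^× = {x ∈ ℤ_7 : v_7(x) = 0}. Here v_7(8/5) = v_7(num) − v_7(den) = 0; compare against these criteria.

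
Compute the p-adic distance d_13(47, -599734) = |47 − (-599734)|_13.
d_13(47, -599734) = 1/28561

Step 1 — x − y = 47 − (-599734) = 599781. Step 2 — v_13(599781) = 4 (factor: 599781 = (13^4 · 21); the sign does not affect v_p). Step 3 — |x − y|_13 = 13^{-4} = 1/28561.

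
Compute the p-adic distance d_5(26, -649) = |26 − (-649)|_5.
d_5(26, -649) = 1/25

Step 1 — x − y = 26 − (-649) = 675. Step 2 — v_5(675) = 2 (factor: 675 = (5^2 · 27); the sign does not affect v_p). Step 3 — |x − y|_5 = 5^{-2} = 1/25.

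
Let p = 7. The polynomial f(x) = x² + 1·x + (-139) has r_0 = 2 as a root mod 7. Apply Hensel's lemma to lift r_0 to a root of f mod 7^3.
r_2 = 156 (mod 343)

Hensel: r_{i+1} = r_i − f(r_i)·(f′(r_i))^{-1} mod 7^{i+2}, f′(x) = 2x + 1. Iterate:
  r_0 = 2 (mod 7)
  r_1 = 9 (mod 49)
  r_2 = 156 (mod 343)
Final: r = 156 satisfies f(r) ≡ 0 mod 7^3.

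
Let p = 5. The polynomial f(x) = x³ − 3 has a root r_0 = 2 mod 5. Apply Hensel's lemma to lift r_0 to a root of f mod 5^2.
r_1 = 12 (mod 25)

Hensel: r_{i+1} = r_i − f(r_i)/f′(r_i) mod 5^{i+2}, where f′(x) = 3x². Iterate:
  r_0 = 2 (mod 5)
  r_1 = 12 (mod 25)
Final: r = 12 with f(r) ≡ 0 mod 5^2.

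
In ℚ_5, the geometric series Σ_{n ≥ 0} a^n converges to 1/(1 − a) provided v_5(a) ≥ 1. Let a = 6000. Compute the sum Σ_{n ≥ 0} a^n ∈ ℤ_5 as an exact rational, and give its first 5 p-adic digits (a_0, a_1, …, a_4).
Σ a^n = 1/(1 − a) = -1/5999;  first 5 digits = (1, 0, 0, 3, 4)

v_5(a) = 3 ≥ 1, so the series converges in ℤ_5 to 1/(1 − a) = 1/(1 − 6000) = -1/5999. Expand this rational in ℤ_5: compute digits iteratively via d_i = x_i mod 5, x_{i+1} = (x_i − d_i)/5. The first 5 digits are (1, 0, 0, 3, 4).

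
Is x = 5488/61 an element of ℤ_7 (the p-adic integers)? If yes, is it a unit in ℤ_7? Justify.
x ∈ ℤ_7 but not a unit; v_7(x) = 3 > 0

ℤ_7 = {x ∈ ℚ_7 : v_7(x) ≥ 0} and ℤ_7^× = {x ∈ ℤ_7 : v_7(x) = 0}. Here v_7(5488/61) = v_7(num) − v_7(den) = 3; compare against these criteria.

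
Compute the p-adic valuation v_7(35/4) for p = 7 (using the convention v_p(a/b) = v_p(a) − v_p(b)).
v_7(35/4) = 1

Factor powers of 7 from the numerator and denominator of the reduced fraction: 35 = 7^1 · 5 and 4 = 7^0 · 4. Apply v_p(a/b) = v_p(a) − v_p(b): v_7(35/4) = 1 − 0 = 1.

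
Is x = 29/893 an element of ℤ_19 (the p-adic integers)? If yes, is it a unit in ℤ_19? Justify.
x ∉ ℤ_19 (v_19(x) = -1 < 0)

ℤ_19 = {x ∈ ℚ_19 : v_19(x) ≥ 0} and ℤ_19^× = {x ∈ ℤ_19 : v_19(x) = 0}. Here v_19(29/893) = v_19(num) − v_19(den) = -1; compare against these criteria.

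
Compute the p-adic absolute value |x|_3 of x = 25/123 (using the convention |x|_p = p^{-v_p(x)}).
|25/123|_3 = 3

Step 1 — compute v_3(x) by factoring powers of 3 out of the numerator and denominator: v_3(25/123) = -1. Step 2 — apply |x|_p = p^{-v_p(x)} = 3^{1} = 3.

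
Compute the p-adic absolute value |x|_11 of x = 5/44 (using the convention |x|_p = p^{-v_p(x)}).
|5/44|_11 = 11

Step 1 — compute v_11(x) by factoring powers of 11 out of the numerator and denominator: v_11(5/44) = -1. Step 2 — apply |x|_p = p^{-v_p(x)} = 11^{1} = 11.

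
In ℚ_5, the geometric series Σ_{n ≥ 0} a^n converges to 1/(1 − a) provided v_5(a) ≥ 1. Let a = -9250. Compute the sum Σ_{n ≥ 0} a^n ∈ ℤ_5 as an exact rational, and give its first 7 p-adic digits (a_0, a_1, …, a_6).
Σ a^n = 1/(1 − a) = 1/9251;  first 7 digits = (1, 0, 0, 1, 0, 2, 0)

v_5(a) = 3 ≥ 1, so the series converges in ℤ_5 to 1/(1 − a) = 1/(1 − (-9250)) = 1/9251. Expand this rational in ℤ_5: compute digits iteratively via d_i = x_i mod 5, x_{i+1} = (x_i − d_i)/5. The first 7 digits are (1, 0, 0, 1, 0, 2, 0).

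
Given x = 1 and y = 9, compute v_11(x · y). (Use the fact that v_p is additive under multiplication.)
v_11(9) = 0

v_p(x) = 0 (factor: 1 = 11^0 · 1); v_p(y) = 0 (factor: 9 = 11^0 · 9). Additivity: v_p(xy) = v_p(x) + v_p(y) = 0 + 0 = 0. (Direct check: xy = 9 = 11^0 · (9).)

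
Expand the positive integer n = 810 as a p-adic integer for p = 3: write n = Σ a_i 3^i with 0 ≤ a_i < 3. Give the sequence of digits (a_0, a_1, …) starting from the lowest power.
(a_0, a_1, …) = (0, 0, 0, 0, 1, 0, 1)

Repeated division by 3 gives the digits low-to-high: 810 = 1·3^4 + 1·3^6. Digit sequence: (0, 0, 0, 0, 1, 0, 1).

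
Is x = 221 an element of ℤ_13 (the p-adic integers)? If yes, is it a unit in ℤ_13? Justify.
x ∈ ℤ_13 but not a unit; v_13(x) = 1 > 0

ℤ_13 = {x ∈ ℚ_13 : v_13(x) ≥ 0} and ℤ_13^× = {x ∈ ℤ_13 : v_13(x) = 0}. Here v_13(221) = v_13(num) − v_13(den) = 1; compare against these criteria.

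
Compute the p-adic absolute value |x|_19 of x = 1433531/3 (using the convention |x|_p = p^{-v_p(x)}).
|1433531/3|_19 = 1/130321

Step 1 — compute v_19(x) by factoring powers of 19 out of the numerator and denominator: v_19(1433531/3) = 4. Step 2 — apply |x|_p = p^{-v_p(x)} = 19^{-4} = 1/130321.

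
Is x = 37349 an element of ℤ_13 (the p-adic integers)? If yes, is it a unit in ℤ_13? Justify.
x ∈ ℤ_13 but not a unit; v_13(x) = 3 > 0

ℤ_13 = {x ∈ ℚ_13 : v_13(x) ≥ 0} and ℤ_13^× = {x ∈ ℤ_13 : v_13(x) = 0}. Here v_13(37349) = v_13(num) − v_13(den) = 3; compare against these criteria.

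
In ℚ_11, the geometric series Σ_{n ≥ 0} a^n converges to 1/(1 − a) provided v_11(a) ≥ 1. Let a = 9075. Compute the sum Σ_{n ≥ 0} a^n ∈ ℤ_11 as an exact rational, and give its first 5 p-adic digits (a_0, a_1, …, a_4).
Σ a^n = 1/(1 − a) = -1/9074;  first 5 digits = (1, 0, 9, 6, 4)

v_11(a) = 2 ≥ 1, so the series converges in ℤ_11 to 1/(1 − a) = 1/(1 − 9075) = -1/9074. Expand this rational in ℤ_11: compute digits iteratively via d_i = x_i mod 11, x_{i+1} = (x_i − d_i)/11. The first 5 digits are (1, 0, 9, 6, 4).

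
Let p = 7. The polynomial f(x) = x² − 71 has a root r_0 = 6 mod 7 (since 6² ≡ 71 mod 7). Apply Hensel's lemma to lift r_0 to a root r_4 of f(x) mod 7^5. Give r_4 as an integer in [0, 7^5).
r_4 = 3149 (mod 16807)

Hensel's recurrence: r_{i+1} = r_i − f(r_i)·(f′(r_i))^{-1} mod 7^{i+2}, with f′(x) = 2x. Iterate:
  r_0 = 6 (mod 7)
  r_1 = 13 (mod 49)
  r_2 = 62 (mod 343)
  r_3 = 748 (mod 2401)
  r_4 = 3149 (mod 16807)
Final: r_4 = 3149, and one checks f(r_4) ≡ 0 mod 7^5.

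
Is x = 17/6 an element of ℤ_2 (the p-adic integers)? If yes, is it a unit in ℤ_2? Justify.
x ∉ ℤ_2 (v_2(x) = -1 < 0)

ℤ_2 = {x ∈ ℚ_2 : v_2(x) ≥ 0} and ℤ_2^× = {x ∈ ℤ_2 : v_2(x) = 0}. Here v_2(17/6) = v_2(num) − v_2(den) = -1; compare against these criteria.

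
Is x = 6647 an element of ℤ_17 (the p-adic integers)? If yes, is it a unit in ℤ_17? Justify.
x ∈ ℤ_17 but not a unit; v_17(x) = 2 > 0

ℤ_17 = {x ∈ ℚ_17 : v_17(x) ≥ 0} and ℤ_17^× = {x ∈ ℤ_17 : v_17(x) = 0}. Here v_17(6647) = v_17(num) − v_17(den) = 2; compare against these criteria.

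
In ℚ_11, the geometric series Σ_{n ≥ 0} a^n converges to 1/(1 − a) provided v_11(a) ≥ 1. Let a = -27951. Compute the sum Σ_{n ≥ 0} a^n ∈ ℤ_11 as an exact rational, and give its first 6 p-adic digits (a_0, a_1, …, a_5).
Σ a^n = 1/(1 − a) = 1/27952;  first 6 digits = (1, 0, 0, 1, 9, 10)

v_11(a) = 3 ≥ 1, so the series converges in ℤ_11 to 1/(1 − a) = 1/(1 − (-27951)) = 1/27952. Expand this rational in ℤ_11: compute digits iteratively via d_i = x_i mod 11, x_{i+1} = (x_i − d_i)/11. The first 6 digits are (1, 0, 0, 1, 9, 10).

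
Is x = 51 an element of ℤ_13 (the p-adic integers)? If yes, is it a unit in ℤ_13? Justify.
x ∈ ℤ_13^× (unit); v_13(x) = 0

ℤ_13 = {x ∈ ℚ_13 : v_13(x) ≥ 0} and ℤ_13^× = {x ∈ ℤ_13 : v_13(x) = 0}. Here v_13(51) = v_13(num) − v_13(den) = 0; compare against these criteria.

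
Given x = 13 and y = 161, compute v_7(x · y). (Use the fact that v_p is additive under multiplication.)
v_7(2093) = 1

v_p(x) = 0 (factor: 13 = 7^0 · 13); v_p(y) = 1 (factor: 161 = 7^1 · 23). Additivity: v_p(xy) = v_p(x) + v_p(y) = 0 + 1 = 1. (Direct check: xy = 2093 = 7^1 · (299).)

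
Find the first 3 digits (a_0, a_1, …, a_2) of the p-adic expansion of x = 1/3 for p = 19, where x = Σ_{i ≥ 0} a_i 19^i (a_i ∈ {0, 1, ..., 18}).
(a_0, …, a_2) = (13, 12, 12)

v_19(1/3) = 0 (numerator and denominator both coprime to 19), so x ∈ ℤ_19^×. Compute digits iteratively via a_i = x_i mod 19, x_{i+1} = (x_i − a_i)/19, with x_0 = x:
  x_0 = 1/3;  a_0 = 13;  x_1 = (x_0 − 13)/19 = -2/3
  x_1 = -2/3;  a_1 = 12;  x_2 = (x_1 − 12)/19 = -2/3
  x_2 = -2/3;  a_2 = 12;  x_3 = (x_2 − 12)/19 = -2/3
Digits: (13, 12, 12).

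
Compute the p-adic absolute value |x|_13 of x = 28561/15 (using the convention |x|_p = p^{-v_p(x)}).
|28561/15|_13 = 1/28561

Step 1 — compute v_13(x) by factoring powers of 13 out of the numerator and denominator: v_13(28561/15) = 4. Step 2 — apply |x|_p = p^{-v_p(x)} = 13^{-4} = 1/28561.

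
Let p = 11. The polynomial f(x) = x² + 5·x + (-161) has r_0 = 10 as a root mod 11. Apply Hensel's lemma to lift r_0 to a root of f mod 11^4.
r_3 = 13243 (mod 14641)

Hensel: r_{i+1} = r_i − f(r_i)·(f′(r_i))^{-1} mod 11^{i+2}, f′(x) = 2x + 5. Iterate:
  r_0 = 10 (mod 11)
  r_1 = 54 (mod 121)
  r_2 = 1264 (mod 1331)
  r_3 = 13243 (mod 14641)
Final: r = 13243 satisfies f(r) ≡ 0 mod 11^4.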